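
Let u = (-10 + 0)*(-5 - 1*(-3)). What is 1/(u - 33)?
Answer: -1/13 ≈ -0.076923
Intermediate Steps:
u = 20 (u = -10*(-5 + 3) = -10*(-2) = 20)
1/(u - 33) = 1/(20 - 33) = 1/(-13) = -1/13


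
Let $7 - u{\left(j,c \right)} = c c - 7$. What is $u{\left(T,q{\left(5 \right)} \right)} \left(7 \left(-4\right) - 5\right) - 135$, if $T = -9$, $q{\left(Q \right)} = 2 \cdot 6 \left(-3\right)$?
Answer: $42171$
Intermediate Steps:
$q{\left(Q \right)} = -36$ ($q{\left(Q \right)} = 12 \left(-3\right) = -36$)
$u{\left(j,c \right)} = 14 - c^{2}$ ($u{\left(j,c \right)} = 7 - \left(c c - 7\right) = 7 - \left(c^{2} - 7\right) = 7 - \left(-7 + c^{2}\right) = 14 - c^{2}$)
$u{\left(T,q{\left(5 \right)} \right)} \left(7 \left(-4\right) - 5\right) - 135 = \left(14 - \left(-36\right)^{2}\right) \left(7 \left(-4\right) - 5\right) - 135 = \left(14 - 1296\right) \left(-28 - 5\right) - 135 = \left(14 - 1296\right) \left(-33\right) - 135 = \left(-1282\right) \left(-33\right) - 135 = 42306 - 135 = 42171$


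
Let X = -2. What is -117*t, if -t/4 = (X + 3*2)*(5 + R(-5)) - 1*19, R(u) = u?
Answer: -8892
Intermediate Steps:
t = 76 (t = -4*((-2 + 3*2)*(5 - 5) - 1*19) = -4*((-2 + 6)*0 - 19) = -4*(4*0 - 19) = -4*(0 - 19) = -4*(-19) = 76)
-117*t = -117*76 = -8892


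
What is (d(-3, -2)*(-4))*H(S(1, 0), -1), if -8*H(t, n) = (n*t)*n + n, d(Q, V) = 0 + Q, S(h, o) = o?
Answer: 3/2 ≈ 1.5000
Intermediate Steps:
d(Q, V) = Q
H(t, n) = -n/8 - t*n²/8 (H(t, n) = -((n*t)*n + n)/8 = -(t*n² + n)/8 = -(n + t*n²)/8 = -n/8 - t*n²/8)
(d(-3, -2)*(-4))*H(S(1, 0), -1) = (-3*(-4))*(-⅛*(-1)*(1 - 1*0)) = 12*(-⅛*(-1)*(1 + 0)) = 12*(-⅛*(-1)*1) = 12*(⅛) = 3/2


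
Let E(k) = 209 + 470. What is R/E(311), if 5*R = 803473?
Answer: 803473/3395 ≈ 236.66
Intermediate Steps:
R = 803473/5 (R = (⅕)*803473 = 803473/5 ≈ 1.6069e+5)
E(k) = 679
R/E(311) = (803473/5)/679 = (803473/5)*(1/679) = 803473/3395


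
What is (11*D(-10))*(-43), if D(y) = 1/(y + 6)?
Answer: 473/4 ≈ 118.25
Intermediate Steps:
D(y) = 1/(6 + y)
(11*D(-10))*(-43) = (11/(6 - 10))*(-43) = (11/(-4))*(-43) = (11*(-1/4))*(-43) = -11/4*(-43) = 473/4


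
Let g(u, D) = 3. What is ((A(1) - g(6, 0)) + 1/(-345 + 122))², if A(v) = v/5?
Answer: 9778129/1243225 ≈ 7.8651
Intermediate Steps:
A(v) = v/5 (A(v) = v*(⅕) = v/5)
((A(1) - g(6, 0)) + 1/(-345 + 122))² = (((⅕)*1 - 1*3) + 1/(-345 + 122))² = ((⅕ - 3) + 1/(-223))² = (-14/5 - 1/223)² = (-3127/1115)² = 9778129/1243225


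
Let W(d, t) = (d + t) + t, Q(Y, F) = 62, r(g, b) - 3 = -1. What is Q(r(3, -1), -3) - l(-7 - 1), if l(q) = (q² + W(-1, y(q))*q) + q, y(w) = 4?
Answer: 62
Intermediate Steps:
r(g, b) = 2 (r(g, b) = 3 - 1 = 2)
W(d, t) = d + 2*t
l(q) = q² + 8*q (l(q) = (q² + (-1 + 2*4)*q) + q = (q² + (-1 + 8)*q) + q = (q² + 7*q) + q = q² + 8*q)
Q(r(3, -1), -3) - l(-7 - 1) = 62 - (-7 - 1)*(8 + (-7 - 1)) = 62 - (-8)*(8 - 8) = 62 - (-8)*0 = 62 - 1*0 = 62 + 0 = 62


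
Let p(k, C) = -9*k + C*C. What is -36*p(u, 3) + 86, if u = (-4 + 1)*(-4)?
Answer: 3650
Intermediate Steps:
u = 12 (u = -3*(-4) = 12)
p(k, C) = C² - 9*k (p(k, C) = -9*k + C² = C² - 9*k)
-36*p(u, 3) + 86 = -36*(3² - 9*12) + 86 = -36*(9 - 108) + 86 = -36*(-99) + 86 = 3564 + 86 = 3650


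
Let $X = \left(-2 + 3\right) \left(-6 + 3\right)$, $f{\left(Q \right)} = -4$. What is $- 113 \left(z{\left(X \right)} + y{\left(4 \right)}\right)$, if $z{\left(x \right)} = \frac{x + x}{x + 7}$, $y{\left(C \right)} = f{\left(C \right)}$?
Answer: $\frac{1243}{2} \approx 621.5$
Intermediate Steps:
$y{\left(C \right)} = -4$
$X = -3$ ($X = 1 \left(-3\right) = -3$)
$z{\left(x \right)} = \frac{2 x}{7 + x}$
$- 113 \left(z{\left(X \right)} + y{\left(4 \right)}\right) = - 113 \left(2 \left(-3\right) \frac{1}{7 - 3} - 4\right) = - 113 \left(2 \left(-3\right) \frac{1}{4} - 4\right) = - 113 \left(- \frac{3}{2} - 4\right) = \left(-113\right) \left(- \frac{11}{2}\right) = \frac{1243}{2}$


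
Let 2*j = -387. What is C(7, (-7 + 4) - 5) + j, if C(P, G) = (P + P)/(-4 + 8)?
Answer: -190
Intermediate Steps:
C(P, G) = P/2 (C(P, G) = (2*P)/4 = (2*P)*(1/4) = P/2)
j = -387/2 (j = (1/2)*(-387) = -387/2 ≈ -193.50)
C(7, (-7 + 4) - 5) + j = (1/2)*7 - 387/2 = 7/2 - 387/2 = -190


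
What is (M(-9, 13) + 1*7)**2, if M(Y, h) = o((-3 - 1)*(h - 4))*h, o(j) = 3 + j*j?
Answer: 285407236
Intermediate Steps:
o(j) = 3 + j**2
M(Y, h) = h*(3 + (16 - 4*h)**2) (M(Y, h) = (3 + ((-3 - 1)*(h - 4))**2)*h = (3 + (-4*(-4 + h))**2)*h = (3 + (16 - 4*h)**2)*h = h*(3 + (16 - 4*h)**2))
(M(-9, 13) + 1*7)**2 = (13*(3 + 16*(-4 + 13)**2) + 1*7)**2 = (13*(3 + 16*9**2) + 7)**2 = (13*(3 + 16*81) + 7)**2 = (13*(3 + 1296) + 7)**2 = (13*1299 + 7)**2 = (16887 + 7)**2 = 16894**2 = 285407236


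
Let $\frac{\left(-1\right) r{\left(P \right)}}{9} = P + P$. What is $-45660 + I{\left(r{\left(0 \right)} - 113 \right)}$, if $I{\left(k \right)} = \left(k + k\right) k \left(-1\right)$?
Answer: $-71198$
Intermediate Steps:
$r{\left(P \right)} = - 18 P$ ($r{\left(P \right)} = - 9 \left(P + P\right) = - 9 \cdot 2 P = - 18 P$)
$I{\left(k \right)} = - 2 k^{2}$ ($I{\left(k \right)} = 2 k k \left(-1\right) = 2 k^{2} \left(-1\right) = - 2 k^{2}$)
$-45660 + I{\left(r{\left(0 \right)} - 113 \right)} = -45660 - 2 \left(\left(-18\right) 0 - 113\right)^{2} = -45660 - 2 \left(0 - 113\right)^{2} = -45660 - 2 \left(-113\right)^{2} = -45660 - 25538 = -71198$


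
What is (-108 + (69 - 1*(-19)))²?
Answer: 400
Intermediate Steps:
(-108 + (69 - 1*(-19)))² = (-108 + (69 + 19))² = (-108 + 88)² = (-20)² = 400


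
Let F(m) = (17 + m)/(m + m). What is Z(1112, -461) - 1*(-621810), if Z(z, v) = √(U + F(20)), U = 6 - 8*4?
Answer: 621810 + I*√10030/20 ≈ 6.2181e+5 + 5.0075*I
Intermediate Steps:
U = -26 (U = 6 - 32 = -26)
F(m) = (17 + m)/(2*m) (F(m) = (17 + m)/((2*m)) = (17 + m)*(1/(2*m)) = (17 + m)/(2*m))
Z(z, v) = I*√10030/20 (Z(z, v) = √(-26 + (½)*(17 + 20)/20) = √(-26 + (½)*(1/20)*37) = √(-26 + 37/40) = √(-1003/40) = I*√10030/20)
Z(1112, -461) - 1*(-621810) = I*√10030/20 - 1*(-621810) = I*√10030/20 + 621810 = 621810 + I*√10030/20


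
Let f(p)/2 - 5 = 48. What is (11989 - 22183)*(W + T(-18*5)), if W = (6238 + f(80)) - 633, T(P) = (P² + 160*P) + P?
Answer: 6921726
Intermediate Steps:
f(p) = 106 (f(p) = 10 + 2*48 = 10 + 96 = 106)
T(P) = P² + 161*P
W = 5711 (W = (6238 + 106) - 633 = 6344 - 633 = 5711)
(11989 - 22183)*(W + T(-18*5)) = (11989 - 22183)*(5711 + (-18*5)*(161 - 18*5)) = -10194*(5711 - 90*(161 - 90)) = -10194*(5711 - 90*71) = -10194*(5711 - 6390) = -10194*(-679) = 6921726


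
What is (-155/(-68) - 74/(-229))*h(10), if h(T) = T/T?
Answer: 40527/15572 ≈ 2.6026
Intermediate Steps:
h(T) = 1
(-155/(-68) - 74/(-229))*h(10) = (-155/(-68) - 74/(-229))*1 = (-155*(-1/68) - 74*(-1/229))*1 = (155/68 + 74/229)*1 = (40527/15572)*1 = 40527/15572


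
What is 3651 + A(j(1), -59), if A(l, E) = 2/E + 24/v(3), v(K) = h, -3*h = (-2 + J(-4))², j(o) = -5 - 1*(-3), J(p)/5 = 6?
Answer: 21109355/5782 ≈ 3650.9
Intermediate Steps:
J(p) = 30 (J(p) = 5*6 = 30)
j(o) = -2 (j(o) = -5 + 3 = -2)
h = -784/3 (h = -(-2 + 30)²/3 = -⅓*28² = -⅓*784 = -784/3 ≈ -261.33)
v(K) = -784/3
A(l, E) = -9/98 + 2/E (A(l, E) = 2/E + 24/(-784/3) = 2/E + 24*(-3/784) = 2/E - 9/98 = -9/98 + 2/E)
3651 + A(j(1), -59) = 3651 + (-9/98 + 2/(-59)) = 3651 + (-9/98 + 2*(-1/59)) = 3651 + (-9/98 - 2/59) = 3651 - 727/5782 = 21109355/5782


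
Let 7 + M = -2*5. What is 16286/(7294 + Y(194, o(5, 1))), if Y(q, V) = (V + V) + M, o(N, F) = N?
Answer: 16286/7287 ≈ 2.2349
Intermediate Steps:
M = -17 (M = -7 - 2*5 = -7 - 10 = -17)
Y(q, V) = -17 + 2*V (Y(q, V) = (V + V) - 17 = 2*V - 17 = -17 + 2*V)
16286/(7294 + Y(194, o(5, 1))) = 16286/(7294 + (-17 + 2*5)) = 16286/(7294 + (-17 + 10)) = 16286/(7294 - 7) = 16286/7287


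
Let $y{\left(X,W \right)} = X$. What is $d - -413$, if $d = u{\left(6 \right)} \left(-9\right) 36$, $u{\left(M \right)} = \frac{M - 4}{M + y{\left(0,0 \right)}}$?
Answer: $305$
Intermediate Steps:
$u{\left(M \right)} = \frac{-4 + M}{M}$ ($u{\left(M \right)} = \frac{M - 4}{M + 0} = \frac{-4 + M}{M}$)
$d = -108$ ($d = \frac{-4 + 6}{6} \left(-9\right) 36 = \frac{1}{6} \cdot 2 \left(-9\right) 36 = \frac{1}{3} \left(-9\right) 36 = \left(-3\right) 36 = -108$)
$d - -413 = -108 - -413 = -108 + 413 = 305$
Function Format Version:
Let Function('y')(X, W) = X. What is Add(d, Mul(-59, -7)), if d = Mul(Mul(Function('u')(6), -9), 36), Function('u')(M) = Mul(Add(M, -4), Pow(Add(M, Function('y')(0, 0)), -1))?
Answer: 305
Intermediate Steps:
Function('u')(M) = Mul(Pow(M, -1), Add(-4, M)) (Function('u')(M) = Mul(Add(M, -4), Pow(Add(M, 0), -1)) = Mul(Add(-4, M), Pow(M, -1)) = Mul(Pow(M, -1), Add(-4, M)))
d = -108 (d = Mul(Mul(Mul(Pow(6, -1), Add(-4, 6)), -9), 36) = Mul(Mul(Mul(Rational(1, 6), 2), -9), 36) = Mul(Mul(Rational(1, 3), -9), 36) = Mul(-3, 36) = -108)
Add(d, Mul(-59, -7)) = Add(-108, Mul(-59, -7)) = Add(-108, 413) = 305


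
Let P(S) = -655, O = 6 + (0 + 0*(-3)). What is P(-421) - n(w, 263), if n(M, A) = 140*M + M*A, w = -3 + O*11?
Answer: -26044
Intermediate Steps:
O = 6 (O = 6 + (0 + 0) = 6 + 0 = 6)
w = 63 (w = -3 + 6*11 = -3 + 66 = 63)
n(M, A) = 140*M + A*M
P(-421) - n(w, 263) = -655 - 63*(140 + 263) = -655 - 63*403 = -655 - 1*25389 = -655 - 25389 = -26044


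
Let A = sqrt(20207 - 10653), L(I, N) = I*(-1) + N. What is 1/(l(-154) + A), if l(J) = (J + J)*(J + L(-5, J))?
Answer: 46662/4354679711 - sqrt(9554)/8709359422 ≈ 1.0704e-5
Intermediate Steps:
L(I, N) = N - I (L(I, N) = -I + N = N - I)
l(J) = 2*J*(5 + 2*J) (l(J) = (J + J)*(J + (J - 1*(-5))) = (2*J)*(J + (J + 5)) = (2*J)*(J + (5 + J)) = (2*J)*(5 + 2*J) = 2*J*(5 + 2*J))
A = sqrt(9554) ≈ 97.745
1/(l(-154) + A) = 1/(2*(-154)*(5 + 2*(-154)) + sqrt(9554)) = 1/(2*(-154)*(5 - 308) + sqrt(9554)) = 1/(2*(-154)*(-303) + sqrt(9554)) = 1/(93324 + sqrt(9554))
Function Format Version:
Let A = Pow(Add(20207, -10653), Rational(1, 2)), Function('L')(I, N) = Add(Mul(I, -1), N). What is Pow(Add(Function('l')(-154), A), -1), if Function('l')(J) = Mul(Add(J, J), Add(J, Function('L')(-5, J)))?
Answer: Add(Rational(46662, 4354679711), Mul(Rational(-1, 8709359422), Pow(9554, Rational(1, 2)))) ≈ 1.0704e-5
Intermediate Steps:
Function('L')(I, N) = Add(N, Mul(-1, I)) (Function('L')(I, N) = Add(Mul(-1, I), N) = Add(N, Mul(-1, I)))
Function('l')(J) = Mul(2, J, Add(5, Mul(2, J))) (Function('l')(J) = Mul(Add(J, J), Add(J, Add(J, Mul(-1, -5)))) = Mul(Mul(2, J), Add(J, Add(J, 5))) = Mul(Mul(2, J), Add(J, Add(5, J))) = Mul(Mul(2, J), Add(5, Mul(2, J))) = Mul(2, J, Add(5, Mul(2, J))))
A = Pow(9554, Rational(1, 2)) ≈ 97.745
Pow(Add(Function('l')(-154), A), -1) = Pow(Add(Mul(2, -154, Add(5, Mul(2, -154))), Pow(9554, Rational(1, 2))), -1) = Pow(Add(Mul(2, -154, Add(5, -308)), Pow(9554, Rational(1, 2))), -1) = Pow(Add(Mul(2, -154, -303), Pow(9554, Rational(1, 2))), -1) = Pow(Add(93324, Pow(9554, Rational(1, 2))), -1)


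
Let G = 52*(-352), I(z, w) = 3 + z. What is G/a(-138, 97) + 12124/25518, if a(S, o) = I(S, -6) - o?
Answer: 29368390/370011 ≈ 79.372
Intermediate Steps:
a(S, o) = 3 + S - o (a(S, o) = (3 + S) - o = 3 + S - o)
G = -18304
G/a(-138, 97) + 12124/25518 = -18304/(3 - 138 - 1*97) + 12124/25518 = -18304/(3 - 138 - 97) + 12124*(1/25518) = -18304/(-232) + 6062/12759 = -18304*(-1/232) + 6062/12759 = 2288/29 + 6062/12759 = 29368390/370011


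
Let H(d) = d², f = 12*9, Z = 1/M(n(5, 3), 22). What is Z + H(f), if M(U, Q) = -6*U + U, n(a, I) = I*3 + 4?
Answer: 758159/65 ≈ 11664.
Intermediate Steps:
n(a, I) = 4 + 3*I (n(a, I) = 3*I + 4 = 4 + 3*I)
M(U, Q) = -5*U
Z = -1/65 (Z = 1/(-5*(4 + 3*3)) = 1/(-5*(4 + 9)) = 1/(-5*13) = 1/(-65) = -1/65 ≈ -0.015385)
f = 108
Z + H(f) = -1/65 + 108² = -1/65 + 11664 = 758159/65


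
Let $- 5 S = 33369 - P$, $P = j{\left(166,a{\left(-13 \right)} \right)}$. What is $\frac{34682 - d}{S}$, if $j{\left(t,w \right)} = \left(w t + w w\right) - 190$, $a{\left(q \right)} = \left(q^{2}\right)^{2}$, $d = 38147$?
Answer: $- \frac{17325}{820438288} \approx -2.1117 \cdot 10^{-5}$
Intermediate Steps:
$a{\left(q \right)} = q^{4}$
$j{\left(t,w \right)} = -190 + w^{2} + t w$ ($j{\left(t,w \right)} = \left(t w + w^{2}\right) - 190 = \left(w^{2} + t w\right) - 190 = -190 + w^{2} + t w$)
$P = 820471657$ ($P = -190 + \left(\left(-13\right)^{4}\right)^{2} + 166 \left(-13\right)^{4} = -190 + 28561^{2} + 166 \cdot 28561 = -190 + 815730721 + 4741126 = 820471657$)
$S = \frac{820438288}{5}$ ($S = - \frac{33369 - 820471657}{5} = \left(- \frac{1}{5}\right) \left(-820438288\right) = \frac{820438288}{5} \approx 1.6409 \cdot 10^{8}$)
$\frac{34682 - d}{S} = \frac{34682 - 38147}{\frac{820438288}{5}} = \left(34682 - 38147\right) \frac{5}{820438288} = \left(-3465\right) \frac{5}{820438288} = - \frac{17325}{820438288}$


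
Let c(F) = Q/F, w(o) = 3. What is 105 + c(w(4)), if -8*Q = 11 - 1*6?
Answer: 2515/24 ≈ 104.79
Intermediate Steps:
Q = -5/8 (Q = -(11 - 1*6)/8 = -(11 - 6)/8 = -⅛*5 = -5/8 ≈ -0.62500)
c(F) = -5/(8*F)
105 + c(w(4)) = 105 - 5/8/3 = 105 - 5/8*⅓ = 105 - 5/24 = 2515/24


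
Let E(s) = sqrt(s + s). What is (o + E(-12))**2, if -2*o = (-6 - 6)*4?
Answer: 552 + 96*I*sqrt(6) ≈ 552.0 + 235.15*I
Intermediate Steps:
E(s) = sqrt(2)*sqrt(s) (E(s) = sqrt(2*s) = sqrt(2)*sqrt(s))
o = 24 (o = -(-6 - 6)*4/2 = -(-6)*4 = -1/2*(-48) = 24)
(o + E(-12))**2 = (24 + sqrt(2)*sqrt(-12))**2 = (24 + sqrt(2)*(2*I*sqrt(3)))**2 = (24 + 2*I*sqrt(6))**2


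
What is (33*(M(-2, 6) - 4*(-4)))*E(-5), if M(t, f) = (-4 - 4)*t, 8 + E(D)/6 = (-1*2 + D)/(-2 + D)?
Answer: -44352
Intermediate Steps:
E(D) = -42 (E(D) = -48 + 6*((-1*2 + D)/(-2 + D)) = -48 + 6*((-2 + D)/(-2 + D)) = -48 + 6*1 = -48 + 6 = -42)
M(t, f) = -8*t
(33*(M(-2, 6) - 4*(-4)))*E(-5) = (33*(-8*(-2) - 4*(-4)))*(-42) = (33*(16 + 16))*(-42) = (33*32)*(-42) = 1056*(-42) = -44352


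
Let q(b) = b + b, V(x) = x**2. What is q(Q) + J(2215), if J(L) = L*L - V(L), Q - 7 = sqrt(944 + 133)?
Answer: 14 + 2*sqrt(1077) ≈ 79.635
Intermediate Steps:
Q = 7 + sqrt(1077) (Q = 7 + sqrt(944 + 133) = 7 + sqrt(1077) ≈ 39.818)
J(L) = 0 (J(L) = L*L - L**2 = L**2 - L**2 = 0)
q(b) = 2*b
q(Q) + J(2215) = 2*(7 + sqrt(1077)) + 0 = (14 + 2*sqrt(1077)) + 0 = 14 + 2*sqrt(1077)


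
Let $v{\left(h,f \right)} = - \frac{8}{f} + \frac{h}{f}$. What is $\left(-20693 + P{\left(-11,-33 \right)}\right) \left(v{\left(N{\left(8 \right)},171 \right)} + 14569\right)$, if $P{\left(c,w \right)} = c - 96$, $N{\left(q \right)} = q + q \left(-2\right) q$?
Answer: $- \frac{51816356800}{171} \approx -3.0302 \cdot 10^{8}$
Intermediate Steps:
$N{\left(q \right)} = q - 2 q^{2}$ ($N{\left(q \right)} = q + - 2 q q = q - 2 q^{2}$)
$P{\left(c,w \right)} = -96 + c$ ($P{\left(c,w \right)} = c - 96 = -96 + c$)
$\left(-20693 + P{\left(-11,-33 \right)}\right) \left(v{\left(N{\left(8 \right)},171 \right)} + 14569\right) = \left(-20693 - 107\right) \left(\frac{-8 + 8 \left(1 - 16\right)}{171} + 14569\right) = - 20800 \left(\frac{-8 + 8 \left(-15\right)}{171} + 14569\right) = - 20800 \left(\frac{-8 - 120}{171} + 14569\right) = - 20800 \left(\frac{1}{171} \left(-128\right) + 14569\right) = - 20800 \left(- \frac{128}{171} + 14569\right) = \left(-20800\right) \frac{2491171}{171} = - \frac{51816356800}{171}$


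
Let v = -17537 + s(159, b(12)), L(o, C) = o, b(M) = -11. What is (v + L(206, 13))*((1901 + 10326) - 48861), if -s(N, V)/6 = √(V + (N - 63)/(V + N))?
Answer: 634903854 + 219804*I*√14171/37 ≈ 6.349e+8 + 7.0719e+5*I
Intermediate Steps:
s(N, V) = -6*√(V + (-63 + N)/(N + V)) (s(N, V) = -6*√(V + (N - 63)/(V + N)) = -6*√(V + (-63 + N)/(N + V)))
v = -17537 - 6*I*√14171/37 (v = -17537 - 6*√(-63 + 159 - 11*(159 - 11))/√(159 - 11) = -17537 - 6*√37*√(-63 + 159 - 11*148)/74 = -17537 - 6*√37*√(-63 + 159 - 1628)/74 = -17537 - 6*I*√14171/37 ≈ -17537.0 - 19.304*I)
(v + L(206, 13))*((1901 + 10326) - 48861) = ((-17537 - 6*I*√14171/37) + 206)*((1901 + 10326) - 48861) = (-17331 - 6*I*√14171/37)*(12227 - 48861) = (-17331 - 6*I*√14171/37)*(-36634) = 634903854 + 219804*I*√14171/37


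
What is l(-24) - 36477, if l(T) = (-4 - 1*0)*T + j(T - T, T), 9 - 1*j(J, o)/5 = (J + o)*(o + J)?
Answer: -39216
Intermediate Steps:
j(J, o) = 45 - 5*(J + o)² (j(J, o) = 45 - 5*(J + o)*(o + J) = 45 - 5*(J + o)*(J + o) = 45 - 5*(J + o)²)
l(T) = 45 - 5*T² - 4*T (l(T) = (-4 - 1*0)*T + (45 - 5*((T - T) + T)²) = (-4 + 0)*T + (45 - 5*(0 + T)²) = -4*T + (45 - 5*T²) = 45 - 5*T² - 4*T)
l(-24) - 36477 = (45 - 5*(-24)² - 4*(-24)) - 36477 = (45 - 5*576 + 96) - 36477 = (45 - 2880 + 96) - 36477 = -2739 - 36477 = -39216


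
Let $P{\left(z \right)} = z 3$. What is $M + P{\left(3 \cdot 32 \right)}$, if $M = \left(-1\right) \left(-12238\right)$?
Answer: $12526$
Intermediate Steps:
$P{\left(z \right)} = 3 z$
$M = 12238$
$M + P{\left(3 \cdot 32 \right)} = 12238 + 3 \cdot 3 \cdot 32 = 12238 + 3 \cdot 96 = 12238 + 288 = 12526$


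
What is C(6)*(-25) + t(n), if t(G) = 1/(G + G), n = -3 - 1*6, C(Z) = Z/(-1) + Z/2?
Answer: 1349/18 ≈ 74.944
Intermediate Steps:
C(Z) = -Z/2 (C(Z) = Z*(-1) + Z*(½) = -Z + Z/2 = -Z/2)
n = -9 (n = -3 - 6 = -9)
t(G) = 1/(2*G)
C(6)*(-25) + t(n) = -½*6*(-25) + (½)/(-9) = -3*(-25) + (½)*(-⅑) = 75 - 1/18 = 1349/18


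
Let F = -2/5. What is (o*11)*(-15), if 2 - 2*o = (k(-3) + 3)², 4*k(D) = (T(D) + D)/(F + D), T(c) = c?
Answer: 1877205/2312 ≈ 811.94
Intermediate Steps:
F = -⅖ (F = -2*⅕ = -⅖ ≈ -0.40000)
k(D) = D/(2*(-⅖ + D)) (k(D) = ((D + D)/(-⅖ + D))/4 = ((2*D)/(-⅖ + D))/4 = (2*D/(-⅖ + D))/4 = D/(2*(-⅖ + D)))
o = -11377/2312 (o = 1 - ((5/2)*(-3)/(-2 + 5*(-3)) + 3)²/2 = 1 - ((5/2)*(-3)/(-2 - 15) + 3)²/2 = 1 - ((5/2)*(-3)/(-17) + 3)²/2 = 1 - ((5/2)*(-3)*(-1/17) + 3)²/2 = 1 - (15/34 + 3)²/2 = 1 - (117/34)²/2 = 1 - ½*13689/1156 = 1 - 13689/2312 = -11377/2312 ≈ -4.9208)
(o*11)*(-15) = -11377/2312*11*(-15) = -125147/2312*(-15) = 1877205/2312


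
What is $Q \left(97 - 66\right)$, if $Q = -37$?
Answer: $-1147$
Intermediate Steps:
$Q \left(97 - 66\right) = - 37 \left(97 - 66\right) = \left(-37\right) 31 = -1147$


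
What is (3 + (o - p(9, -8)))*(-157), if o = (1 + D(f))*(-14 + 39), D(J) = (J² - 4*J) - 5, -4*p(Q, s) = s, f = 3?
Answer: 27318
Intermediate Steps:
p(Q, s) = -s/4
D(J) = -5 + J² - 4*J
o = -175 (o = (1 + (-5 + 3² - 4*3))*(-14 + 39) = (1 + (-5 + 9 - 12))*25 = (1 - 8)*25 = -7*25 = -175)
(3 + (o - p(9, -8)))*(-157) = (3 + (-175 - (-1)*(-8)/4))*(-157) = (3 + (-175 - 1*2))*(-157) = (3 + (-175 - 2))*(-157) = (3 - 177)*(-157) = -174*(-157) = 27318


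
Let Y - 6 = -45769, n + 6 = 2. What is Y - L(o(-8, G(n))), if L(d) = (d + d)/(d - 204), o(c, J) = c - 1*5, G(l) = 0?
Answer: -9930597/217 ≈ -45763.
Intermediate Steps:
n = -4 (n = -6 + 2 = -4)
o(c, J) = -5 + c (o(c, J) = c - 5 = -5 + c)
Y = -45763 (Y = 6 - 45769 = -45763)
L(d) = 2*d/(-204 + d) (L(d) = (2*d)/(-204 + d) = 2*d/(-204 + d))
Y - L(o(-8, G(n))) = -45763 - 2*(-5 - 8)/(-204 + (-5 - 8)) = -45763 - 2*(-13)/(-204 - 13) = -45763 - 2*(-13)/(-217) = -45763 - 2*(-13)*(-1)/217 = -45763 - 1*26/217 = -45763 - 26/217 = -9930597/217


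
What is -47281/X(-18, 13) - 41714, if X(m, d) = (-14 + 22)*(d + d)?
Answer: -671061/16 ≈ -41941.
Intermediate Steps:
X(m, d) = 16*d (X(m, d) = 8*(2*d) = 16*d)
-47281/X(-18, 13) - 41714 = -47281/(16*13) - 41714 = -47281/208 - 41714 = -47281*1/208 - 41714 = -3637/16 - 41714 = -671061/16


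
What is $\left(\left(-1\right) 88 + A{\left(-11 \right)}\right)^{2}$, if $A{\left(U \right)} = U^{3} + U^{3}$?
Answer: $7562500$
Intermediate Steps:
$A{\left(U \right)} = 2 U^{3}$
$\left(\left(-1\right) 88 + A{\left(-11 \right)}\right)^{2} = \left(\left(-1\right) 88 + 2 \left(-11\right)^{3}\right)^{2} = \left(-88 + 2 \left(-1331\right)\right)^{2} = \left(-88 - 2662\right)^{2} = \left(-2750\right)^{2} = 7562500$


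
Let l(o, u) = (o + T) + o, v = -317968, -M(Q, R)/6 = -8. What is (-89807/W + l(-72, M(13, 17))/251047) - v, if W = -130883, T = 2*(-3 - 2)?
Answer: 10447746547835915/32857784501 ≈ 3.1797e+5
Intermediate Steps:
T = -10 (T = 2*(-5) = -10)
M(Q, R) = 48 (M(Q, R) = -6*(-8) = 48)
l(o, u) = -10 + 2*o (l(o, u) = (o - 10) + o = (-10 + o) + o = -10 + 2*o)
(-89807/W + l(-72, M(13, 17))/251047) - v = (-89807/(-130883) + (-10 + 2*(-72))/251047) - 1*(-317968) = (-89807*(-1/130883) + (-10 - 144)*(1/251047)) + 317968 = (89807/130883 - 154*1/251047) + 317968 = (89807/130883 - 154/251047) + 317968 = 22525621947/32857784501 + 317968 = 10447746547835915/32857784501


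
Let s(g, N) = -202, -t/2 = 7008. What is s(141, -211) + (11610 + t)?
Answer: -2608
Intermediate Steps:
t = -14016 (t = -2*7008 = -14016)
s(141, -211) + (11610 + t) = -202 + (11610 - 14016) = -202 - 2406 = -2608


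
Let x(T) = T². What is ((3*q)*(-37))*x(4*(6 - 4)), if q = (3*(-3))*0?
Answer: 0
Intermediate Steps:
q = 0 (q = -9*0 = 0)
((3*q)*(-37))*x(4*(6 - 4)) = ((3*0)*(-37))*(4*(6 - 4))² = (0*(-37))*(4*2)² = 0*8² = 0*64 = 0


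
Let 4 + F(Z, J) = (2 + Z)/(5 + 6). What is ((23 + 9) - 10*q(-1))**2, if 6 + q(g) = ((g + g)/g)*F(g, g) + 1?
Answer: 3104644/121 ≈ 25658.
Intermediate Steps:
F(Z, J) = -42/11 + Z/11 (F(Z, J) = -4 + (2 + Z)/(5 + 6) = -4 + (2 + Z)/11 = -4 + (2 + Z)*(1/11) = -4 + (2/11 + Z/11) = -42/11 + Z/11)
q(g) = -139/11 + 2*g/11 (q(g) = -6 + (((g + g)/g)*(-42/11 + g/11) + 1) = -6 + (((2*g)/g)*(-42/11 + g/11) + 1) = -6 + (2*(-42/11 + g/11) + 1) = -6 + ((-84/11 + 2*g/11) + 1) = -6 + (-73/11 + 2*g/11) = -139/11 + 2*g/11)
((23 + 9) - 10*q(-1))**2 = ((23 + 9) - 10*(-139/11 + (2/11)*(-1)))**2 = (32 - 10*(-139/11 - 2/11))**2 = (32 - 10*(-141/11))**2 = (32 + 1410/11)**2 = (1762/11)**2 = 3104644/121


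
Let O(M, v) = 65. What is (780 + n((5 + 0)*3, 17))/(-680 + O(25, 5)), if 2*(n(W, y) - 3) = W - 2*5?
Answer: -1571/1230 ≈ -1.2772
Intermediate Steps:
n(W, y) = -2 + W/2 (n(W, y) = 3 + (W - 2*5)/2 = 3 + (W - 10)/2 = 3 + (-10 + W)/2 = 3 + (-5 + W/2) = -2 + W/2)
(780 + n((5 + 0)*3, 17))/(-680 + O(25, 5)) = (780 + (-2 + ((5 + 0)*3)/2))/(-680 + 65) = (780 + (-2 + (5*3)/2))/(-615) = (780 + (-2 + (1/2)*15))*(-1/615) = (780 + (-2 + 15/2))*(-1/615) = (780 + 11/2)*(-1/615) = (1571/2)*(-1/615) = -1571/1230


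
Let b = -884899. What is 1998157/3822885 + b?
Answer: -3382865115458/3822885 ≈ -8.8490e+5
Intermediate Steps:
1998157/3822885 + b = 1998157/3822885 - 884899 = -3382865115458/3822885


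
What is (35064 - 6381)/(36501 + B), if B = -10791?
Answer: 9561/8570 ≈ 1.1156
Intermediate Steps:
(35064 - 6381)/(36501 + B) = (35064 - 6381)/(36501 - 10791) = 28683/25710 = 28683*(1/25710) = 9561/8570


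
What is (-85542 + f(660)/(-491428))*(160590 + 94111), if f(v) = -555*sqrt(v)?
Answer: -21787632942 + 141359055*sqrt(165)/245714 ≈ -2.1788e+10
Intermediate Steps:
(-85542 + f(660)/(-491428))*(160590 + 94111) = (-85542 - 1110*sqrt(165)/(-491428))*(160590 + 94111) = (-85542 - 1110*sqrt(165)*(-1/491428))*254701 = (-85542 + 555*sqrt(165)/245714)*254701 = -21787632942 + 141359055*sqrt(165)/245714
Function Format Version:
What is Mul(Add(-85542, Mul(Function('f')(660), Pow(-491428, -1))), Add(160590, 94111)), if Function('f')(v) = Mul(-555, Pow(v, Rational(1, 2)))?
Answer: Add(-21787632942, Mul(Rational(141359055, 245714), Pow(165, Rational(1, 2)))) ≈ -2.1788e+10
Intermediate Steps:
Mul(Add(-85542, Mul(Function('f')(660), Pow(-491428, -1))), Add(160590, 94111)) = Mul(Add(-85542, Mul(Mul(-555, Pow(660, Rational(1, 2))), Pow(-491428, -1))), Add(160590, 94111)) = Mul(Add(-85542, Mul(Mul(-555, Mul(2, Pow(165, Rational(1, 2)))), Rational(-1, 491428))), 254701) = Mul(Add(-85542, Mul(Mul(-1110, Pow(165, Rational(1, 2))), Rational(-1, 491428))), 254701) = Mul(Add(-85542, Mul(Rational(555, 245714), Pow(165, Rational(1, 2)))), 254701) = Add(-21787632942, Mul(Rational(141359055, 245714), Pow(165, Rational(1, 2))))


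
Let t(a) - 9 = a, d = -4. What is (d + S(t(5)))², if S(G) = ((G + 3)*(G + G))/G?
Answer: 900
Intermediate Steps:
t(a) = 9 + a
S(G) = 6 + 2*G (S(G) = ((3 + G)*(2*G))/G = (2*G*(3 + G))/G = 6 + 2*G)
(d + S(t(5)))² = (-4 + (6 + 2*(9 + 5)))² = (-4 + (6 + 2*14))² = (-4 + (6 + 28))² = (-4 + 34)² = 30² = 900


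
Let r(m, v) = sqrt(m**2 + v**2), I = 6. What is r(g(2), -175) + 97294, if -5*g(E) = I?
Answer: 97294 + sqrt(765661)/5 ≈ 97469.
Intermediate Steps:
g(E) = -6/5 (g(E) = -1/5*6 = -6/5)
r(g(2), -175) + 97294 = sqrt((-6/5)**2 + (-175)**2) + 97294 = sqrt(36/25 + 30625) + 97294 = sqrt(765661/25) + 97294 = sqrt(765661)/5 + 97294 = 97294 + sqrt(765661)/5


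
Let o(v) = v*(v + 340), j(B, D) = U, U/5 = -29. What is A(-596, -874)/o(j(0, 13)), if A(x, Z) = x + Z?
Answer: 98/1885 ≈ 0.051989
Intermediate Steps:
U = -145 (U = 5*(-29) = -145)
j(B, D) = -145
o(v) = v*(340 + v)
A(x, Z) = Z + x
A(-596, -874)/o(j(0, 13)) = (-874 - 596)/((-145*(340 - 145))) = -1470/((-145*195)) = -1470/(-28275) = -1470*(-1/28275) = 98/1885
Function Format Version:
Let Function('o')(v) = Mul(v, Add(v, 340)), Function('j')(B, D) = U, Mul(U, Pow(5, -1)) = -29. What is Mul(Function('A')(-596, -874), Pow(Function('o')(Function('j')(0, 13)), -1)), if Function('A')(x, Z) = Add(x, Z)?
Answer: Rational(98, 1885) ≈ 0.051989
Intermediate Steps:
U = -145 (U = Mul(5, -29) = -145)
Function('j')(B, D) = -145
Function('o')(v) = Mul(v, Add(340, v))
Function('A')(x, Z) = Add(Z, x)
Mul(Function('A')(-596, -874), Pow(Function('o')(Function('j')(0, 13)), -1)) = Mul(Add(-874, -596), Pow(Mul(-145, Add(340, -145)), -1)) = Mul(-1470, Pow(Mul(-145, 195), -1)) = Mul(-1470, Pow(-28275, -1)) = Mul(-1470, Rational(-1, 28275)) = Rational(98, 1885)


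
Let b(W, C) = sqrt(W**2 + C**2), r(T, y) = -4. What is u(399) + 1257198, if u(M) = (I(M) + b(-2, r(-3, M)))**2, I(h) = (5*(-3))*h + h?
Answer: 32460614 - 22344*sqrt(5) ≈ 3.2411e+7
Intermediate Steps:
b(W, C) = sqrt(C**2 + W**2)
I(h) = -14*h (I(h) = -15*h + h = -14*h)
u(M) = (-14*M + 2*sqrt(5))**2 (u(M) = (-14*M + sqrt((-4)**2 + (-2)**2))**2 = (-14*M + sqrt(16 + 4))**2 = (-14*M + sqrt(20))**2 = (-14*M + 2*sqrt(5))**2)
u(399) + 1257198 = 4*(-sqrt(5) + 7*399)**2 + 1257198 = 4*(-sqrt(5) + 2793)**2 + 1257198 = 4*(2793 - sqrt(5))**2 + 1257198 = 1257198 + 4*(2793 - sqrt(5))**2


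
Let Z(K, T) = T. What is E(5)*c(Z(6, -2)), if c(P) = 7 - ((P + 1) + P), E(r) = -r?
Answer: -50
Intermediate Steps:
c(P) = 6 - 2*P (c(P) = 7 - ((1 + P) + P) = 7 - (1 + 2*P) = 7 + (-1 - 2*P) = 6 - 2*P)
E(5)*c(Z(6, -2)) = (-1*5)*(6 - 2*(-2)) = -5*(6 + 4) = -5*10 = -50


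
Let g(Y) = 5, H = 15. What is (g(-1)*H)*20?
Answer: 1500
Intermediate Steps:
(g(-1)*H)*20 = (5*15)*20 = 75*20 = 1500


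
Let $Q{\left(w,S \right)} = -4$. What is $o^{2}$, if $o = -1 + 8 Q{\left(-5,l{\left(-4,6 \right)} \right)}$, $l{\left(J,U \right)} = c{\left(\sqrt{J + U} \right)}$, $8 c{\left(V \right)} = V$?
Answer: $1089$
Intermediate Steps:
$c{\left(V \right)} = \frac{V}{8}$
$l{\left(J,U \right)} = \frac{\sqrt{J + U}}{8}$
$o = -33$ ($o = -1 + 8 \left(-4\right) = -1 - 32 = -33$)
$o^{2} = \left(-33\right)^{2} = 1089$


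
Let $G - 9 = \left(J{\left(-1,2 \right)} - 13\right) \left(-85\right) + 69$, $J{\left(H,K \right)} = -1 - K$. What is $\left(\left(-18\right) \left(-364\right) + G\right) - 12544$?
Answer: $-4554$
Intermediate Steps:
$G = 1438$ ($G = 9 + \left(\left(\left(-1 - 2\right) - 13\right) \left(-85\right) + 69\right) = 9 + \left(\left(-3 - 13\right) \left(-85\right) + 69\right) = 9 + \left(\left(-16\right) \left(-85\right) + 69\right) = 9 + \left(1360 + 69\right) = 9 + 1429 = 1438$)
$\left(\left(-18\right) \left(-364\right) + G\right) - 12544 = \left(\left(-18\right) \left(-364\right) + 1438\right) - 12544 = \left(6552 + 1438\right) - 12544 = 7990 - 12544 = -4554$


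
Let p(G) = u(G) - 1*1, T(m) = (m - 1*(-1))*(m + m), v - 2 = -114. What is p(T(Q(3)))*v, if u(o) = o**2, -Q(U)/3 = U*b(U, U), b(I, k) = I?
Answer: -220776080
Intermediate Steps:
v = -112 (v = 2 - 114 = -112)
Q(U) = -3*U**2 (Q(U) = -3*U*U = -3*U**2)
T(m) = 2*m*(1 + m) (T(m) = (m + 1)*(2*m) = (1 + m)*(2*m) = 2*m*(1 + m))
p(G) = -1 + G**2 (p(G) = G**2 - 1*1 = G**2 - 1 = -1 + G**2)
p(T(Q(3)))*v = (-1 + (2*(-3*3**2)*(1 - 3*3**2))**2)*(-112) = (-1 + (2*(-3*9)*(1 - 3*9))**2)*(-112) = (-1 + (2*(-27)*(1 - 27))**2)*(-112) = (-1 + (2*(-27)*(-26))**2)*(-112) = (-1 + 1404**2)*(-112) = (-1 + 1971216)*(-112) = 1971215*(-112) = -220776080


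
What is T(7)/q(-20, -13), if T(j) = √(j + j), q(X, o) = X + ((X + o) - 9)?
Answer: -√14/62 ≈ -0.060349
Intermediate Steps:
q(X, o) = -9 + o + 2*X (q(X, o) = X + (-9 + X + o) = -9 + o + 2*X)
T(j) = √2*√j (T(j) = √(2*j) = √2*√j)
T(7)/q(-20, -13) = (√2*√7)/(-9 - 13 + 2*(-20)) = √14/(-9 - 13 - 40) = √14/(-62) = √14*(-1/62) = -√14/62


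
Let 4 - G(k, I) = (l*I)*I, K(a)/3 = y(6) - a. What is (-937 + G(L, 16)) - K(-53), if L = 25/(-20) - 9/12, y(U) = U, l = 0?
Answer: -1110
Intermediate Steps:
K(a) = 18 - 3*a (K(a) = 3*(6 - a) = 18 - 3*a)
L = -2 (L = 25*(-1/20) - 9*1/12 = -5/4 - ¾ = -2)
G(k, I) = 4 (G(k, I) = 4 - 0*I*I = 4 - 0*I = 4 - 1*0 = 4 + 0 = 4)
(-937 + G(L, 16)) - K(-53) = (-937 + 4) - (18 - 3*(-53)) = -933 - (18 + 159) = -933 - 1*177 = -933 - 177 = -1110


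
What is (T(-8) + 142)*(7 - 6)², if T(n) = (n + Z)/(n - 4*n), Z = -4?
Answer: 283/2 ≈ 141.50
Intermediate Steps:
T(n) = -(-4 + n)/(3*n) (T(n) = (n - 4)/(n - 4*n) = (-4 + n)/((-3*n)) = (-4 + n)*(-1/(3*n)) = -(-4 + n)/(3*n))
(T(-8) + 142)*(7 - 6)² = ((⅓)*(4 - 1*(-8))/(-8) + 142)*(7 - 6)² = ((⅓)*(-⅛)*(4 + 8) + 142)*1² = ((⅓)*(-⅛)*12 + 142)*1 = (-½ + 142)*1 = (283/2)*1 = 283/2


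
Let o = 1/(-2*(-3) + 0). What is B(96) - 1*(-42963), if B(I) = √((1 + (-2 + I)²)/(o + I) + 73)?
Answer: 42963 + √54897511/577 ≈ 42976.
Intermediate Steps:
o = ⅙ (o = 1/(6 + 0) = 1/6 = ⅙ ≈ 0.16667)
B(I) = √(73 + (1 + (-2 + I)²)/(⅙ + I)) (B(I) = √((1 + (-2 + I)²)/(⅙ + I) + 73) = √(73 + (1 + (-2 + I)²)/(⅙ + I)))
B(96) - 1*(-42963) = √((103 + 6*96² + 414*96)/(1 + 6*96)) - 1*(-42963) = √((103 + 6*9216 + 39744)/(1 + 576)) + 42963 = √((103 + 55296 + 39744)/577) + 42963 = √((1/577)*95143) + 42963 = √(95143/577) + 42963 = √54897511/577 + 42963 = 42963 + √54897511/577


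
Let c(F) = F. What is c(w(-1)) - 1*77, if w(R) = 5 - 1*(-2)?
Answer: -70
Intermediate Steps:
w(R) = 7 (w(R) = 5 + 2 = 7)
c(w(-1)) - 1*77 = 7 - 1*77 = 7 - 77 = -70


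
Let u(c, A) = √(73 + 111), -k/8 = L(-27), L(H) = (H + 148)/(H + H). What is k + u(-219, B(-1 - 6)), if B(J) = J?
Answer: 484/27 + 2*√46 ≈ 31.491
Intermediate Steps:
L(H) = (148 + H)/(2*H) (L(H) = (148 + H)/((2*H)) = (148 + H)*(1/(2*H)) = (148 + H)/(2*H))
k = 484/27 (k = -4*(148 - 27)/(-27) = -4*(-1)*121/27 = -8*(-121/54) = 484/27 ≈ 17.926)
u(c, A) = 2*√46 (u(c, A) = √184 = 2*√46)
k + u(-219, B(-1 - 6)) = 484/27 + 2*√46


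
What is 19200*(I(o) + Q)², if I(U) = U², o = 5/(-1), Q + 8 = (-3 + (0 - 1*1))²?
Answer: 20908800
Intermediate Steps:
Q = 8 (Q = -8 + (-3 + (0 - 1*1))² = -8 + (-3 + (0 - 1))² = -8 + (-3 - 1)² = -8 + (-4)² = -8 + 16 = 8)
o = -5 (o = -1*5 = -5)
19200*(I(o) + Q)² = 19200*((-5)² + 8)² = 19200*(25 + 8)² = 19200*33² = 19200*1089 = 20908800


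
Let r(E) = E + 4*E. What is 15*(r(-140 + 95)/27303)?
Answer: -1125/9101 ≈ -0.12361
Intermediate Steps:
r(E) = 5*E
15*(r(-140 + 95)/27303) = 15*((5*(-140 + 95))/27303) = 15*((5*(-45))*(1/27303)) = 15*(-225*1/27303) = 15*(-75/9101) = -1125/9101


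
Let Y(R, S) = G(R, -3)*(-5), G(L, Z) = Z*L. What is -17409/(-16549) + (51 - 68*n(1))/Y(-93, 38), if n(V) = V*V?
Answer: 24566888/23085855 ≈ 1.0642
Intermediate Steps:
G(L, Z) = L*Z
Y(R, S) = 15*R (Y(R, S) = (R*(-3))*(-5) = -3*R*(-5) = 15*R)
n(V) = V²
-17409/(-16549) + (51 - 68*n(1))/Y(-93, 38) = -17409/(-16549) + (51 - 68*1²)/((15*(-93))) = -17409*(-1/16549) + (51 - 68*1)/(-1395) = 17409/16549 + (51 - 68)*(-1/1395) = 17409/16549 - 17*(-1/1395) = 17409/16549 + 17/1395 = 24566888/23085855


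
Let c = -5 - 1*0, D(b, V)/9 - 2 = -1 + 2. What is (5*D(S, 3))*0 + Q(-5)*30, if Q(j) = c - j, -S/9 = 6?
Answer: 0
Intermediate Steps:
S = -54 (S = -9*6 = -54)
D(b, V) = 27 (D(b, V) = 18 + 9*(-1 + 2) = 18 + 9*1 = 18 + 9 = 27)
c = -5 (c = -5 + 0 = -5)
Q(j) = -5 - j
(5*D(S, 3))*0 + Q(-5)*30 = (5*27)*0 + (-5 - 1*(-5))*30 = 135*0 + (-5 + 5)*30 = 0 + 0*30 = 0 + 0 = 0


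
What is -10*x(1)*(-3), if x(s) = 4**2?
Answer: 480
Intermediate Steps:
x(s) = 16
-10*x(1)*(-3) = -10*16*(-3) = -160*(-3) = 480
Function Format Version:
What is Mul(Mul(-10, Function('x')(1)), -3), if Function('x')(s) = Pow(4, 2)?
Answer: 480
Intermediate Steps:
Function('x')(s) = 16
Mul(Mul(-10, Function('x')(1)), -3) = Mul(Mul(-10, 16), -3) = Mul(-160, -3) = 480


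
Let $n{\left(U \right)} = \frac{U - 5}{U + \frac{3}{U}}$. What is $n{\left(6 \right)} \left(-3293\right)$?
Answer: $- \frac{6586}{13} \approx -506.62$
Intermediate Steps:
$n{\left(U \right)} = \frac{-5 + U}{U + \frac{3}{U}}$
$n{\left(6 \right)} \left(-3293\right) = \frac{6 \left(-5 + 6\right)}{3 + 6^{2}} \left(-3293\right) = 6 \frac{1}{3 + 36} \cdot 1 \left(-3293\right) = 6 \cdot \frac{1}{39} \cdot 1 \left(-3293\right) = \frac{2}{13} \left(-3293\right) = - \frac{6586}{13}$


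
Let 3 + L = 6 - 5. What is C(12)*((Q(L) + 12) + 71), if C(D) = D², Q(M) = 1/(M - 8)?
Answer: 59688/5 ≈ 11938.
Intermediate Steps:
L = -2 (L = -3 + (6 - 5) = -3 + 1 = -2)
Q(M) = 1/(-8 + M)
C(12)*((Q(L) + 12) + 71) = 12²*((1/(-8 - 2) + 12) + 71) = 144*((1/(-10) + 12) + 71) = 144*((-⅒ + 12) + 71) = 144*(119/10 + 71) = 144*(829/10) = 59688/5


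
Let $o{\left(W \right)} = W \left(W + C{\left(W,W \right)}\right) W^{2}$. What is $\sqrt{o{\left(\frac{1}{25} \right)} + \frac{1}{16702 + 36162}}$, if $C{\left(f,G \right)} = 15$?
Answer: $\frac{\sqrt{16740945914}}{4130000} \approx 0.031328$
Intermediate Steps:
$o{\left(W \right)} = W^{3} \left(15 + W\right)$ ($o{\left(W \right)} = W \left(W + 15\right) W^{2} = W \left(15 + W\right) W^{2} = W^{3} \left(15 + W\right)$)
$\sqrt{o{\left(\frac{1}{25} \right)} + \frac{1}{16702 + 36162}} = \sqrt{\left(\frac{1}{25}\right)^{3} \left(15 + \frac{1}{25}\right) + \frac{1}{16702 + 36162}} = \sqrt{\frac{15 + \frac{1}{25}}{15625} + \frac{1}{52864}} = \sqrt{\frac{1}{15625} \cdot \frac{376}{25} + \frac{1}{52864}} = \sqrt{\frac{376}{390625} + \frac{1}{52864}} = \sqrt{\frac{20267489}{20650000000}} = \frac{\sqrt{16740945914}}{4130000}$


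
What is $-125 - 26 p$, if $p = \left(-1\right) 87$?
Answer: $2137$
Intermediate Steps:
$p = -87$
$-125 - 26 p = -125 - -2262 = -125 + 2262 = 2137$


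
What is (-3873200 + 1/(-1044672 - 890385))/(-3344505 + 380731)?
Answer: 7494862772401/5735071625118 ≈ 1.3068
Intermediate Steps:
(-3873200 + 1/(-1044672 - 890385))/(-3344505 + 380731) = (-3873200 + 1/(-1935057))/(-2963774) = (-3873200 - 1/1935057)*(-1/2963774) = -7494862772401/1935057*(-1/2963774) = 7494862772401/5735071625118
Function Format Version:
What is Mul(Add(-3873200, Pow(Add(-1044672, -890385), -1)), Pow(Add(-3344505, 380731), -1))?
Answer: Rational(7494862772401, 5735071625118) ≈ 1.3068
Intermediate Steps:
Mul(Add(-3873200, Pow(Add(-1044672, -890385), -1)), Pow(Add(-3344505, 380731), -1)) = Mul(Add(-3873200, Pow(-1935057, -1)), Pow(-2963774, -1)) = Mul(Add(-3873200, Rational(-1, 1935057)), Rational(-1, 2963774)) = Mul(Rational(-7494862772401, 1935057), Rational(-1, 2963774)) = Rational(7494862772401, 5735071625118)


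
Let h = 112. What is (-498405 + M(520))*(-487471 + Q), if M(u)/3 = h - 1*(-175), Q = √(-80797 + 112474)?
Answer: 242538271224 - 497544*√31677 ≈ 2.4245e+11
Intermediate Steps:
Q = √31677 ≈ 177.98
M(u) = 861 (M(u) = 3*(112 - 1*(-175)) = 3*(112 + 175) = 3*287 = 861)
(-498405 + M(520))*(-487471 + Q) = (-498405 + 861)*(-487471 + √31677) = -497544*(-487471 + √31677) = 242538271224 - 497544*√31677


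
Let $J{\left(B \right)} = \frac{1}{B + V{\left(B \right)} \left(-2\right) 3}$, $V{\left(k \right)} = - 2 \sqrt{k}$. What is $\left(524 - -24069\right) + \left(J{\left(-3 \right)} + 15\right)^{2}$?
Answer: $\frac{- 10498103 i + 1786536 \sqrt{3}}{9 \left(- 47 i + 8 \sqrt{3}\right)} \approx 24818.0 - 1.4133 i$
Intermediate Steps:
$J{\left(B \right)} = \frac{1}{B + 12 \sqrt{B}}$ ($J{\left(B \right)} = \frac{1}{B + - 2 \sqrt{B} \left(-2\right) 3} = \frac{1}{B + 4 \sqrt{B} 3} = \frac{1}{B + 12 \sqrt{B}}$)
$\left(524 - -24069\right) + \left(J{\left(-3 \right)} + 15\right)^{2} = \left(524 - -24069\right) + \left(\frac{1}{-3 + 12 \sqrt{-3}} + 15\right)^{2} = \left(524 + 24069\right) + \left(\frac{1}{-3 + 12 i \sqrt{3}} + 15\right)^{2} = 24593 + \left(\frac{1}{-3 + 12 i \sqrt{3}} + 15\right)^{2} = 24593 + \left(15 + \frac{1}{-3 + 12 i \sqrt{3}}\right)^{2}$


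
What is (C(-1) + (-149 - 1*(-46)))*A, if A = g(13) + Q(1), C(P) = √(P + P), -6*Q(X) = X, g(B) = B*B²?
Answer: -1357643/6 + 13181*I*√2/6 ≈ -2.2627e+5 + 3106.8*I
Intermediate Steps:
g(B) = B³
Q(X) = -X/6
C(P) = √2*√P (C(P) = √(2*P) = √2*√P)
A = 13181/6 (A = 13³ - ⅙*1 = 2197 - ⅙ = 13181/6 ≈ 2196.8)
(C(-1) + (-149 - 1*(-46)))*A = (√2*√(-1) + (-149 - 1*(-46)))*(13181/6) = (√2*I + (-149 + 46))*(13181/6) = (I*√2 - 103)*(13181/6) = (-103 + I*√2)*(13181/6) = -1357643/6 + 13181*I*√2/6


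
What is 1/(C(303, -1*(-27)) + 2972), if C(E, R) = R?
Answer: 1/2999 ≈ 0.00033344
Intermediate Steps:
1/(C(303, -1*(-27)) + 2972) = 1/(-1*(-27) + 2972) = 1/(27 + 2972) = 1/2999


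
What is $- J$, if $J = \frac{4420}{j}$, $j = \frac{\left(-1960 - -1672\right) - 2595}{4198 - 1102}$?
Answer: $\frac{4561440}{961} \approx 4746.6$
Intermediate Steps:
$j = - \frac{961}{1032}$ ($j = \frac{\left(-1960 + 1672\right) - 2595}{3096} = \left(-288 - 2595\right) \frac{1}{3096} = \left(-2883\right) \frac{1}{3096} = - \frac{961}{1032} \approx -0.9312$)
$J = - \frac{4561440}{961}$ ($J = \frac{4420}{- \frac{961}{1032}} = 4420 \left(- \frac{1032}{961}\right) = - \frac{4561440}{961} \approx -4746.6$)
$- J = \left(-1\right) \left(- \frac{4561440}{961}\right) = \frac{4561440}{961}$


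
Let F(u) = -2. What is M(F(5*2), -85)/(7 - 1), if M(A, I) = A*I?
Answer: 85/3 ≈ 28.333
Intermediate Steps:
M(F(5*2), -85)/(7 - 1) = (-2*(-85))/(7 - 1) = 170/6 = 170*(1/6) = 85/3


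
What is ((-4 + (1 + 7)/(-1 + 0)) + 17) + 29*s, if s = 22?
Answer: 643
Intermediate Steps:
((-4 + (1 + 7)/(-1 + 0)) + 17) + 29*s = ((-4 + (1 + 7)/(-1 + 0)) + 17) + 29*22 = ((-4 + 8/(-1)) + 17) + 638 = ((-4 + 8*(-1)) + 17) + 638 = ((-4 - 8) + 17) + 638 = (-12 + 17) + 638 = 5 + 638 = 643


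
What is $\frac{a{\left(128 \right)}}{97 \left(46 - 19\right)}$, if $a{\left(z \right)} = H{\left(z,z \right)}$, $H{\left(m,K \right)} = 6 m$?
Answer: $\frac{256}{873} \approx 0.29324$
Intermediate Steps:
$a{\left(z \right)} = 6 z$
$\frac{a{\left(128 \right)}}{97 \left(46 - 19\right)} = \frac{6 \cdot 128}{97 \left(46 - 19\right)} = \frac{768}{97 \cdot 27} = \frac{768}{2619} = 768 \cdot \frac{1}{2619} = \frac{256}{873}$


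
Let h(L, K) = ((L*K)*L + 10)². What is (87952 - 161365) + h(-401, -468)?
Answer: 5663293652526751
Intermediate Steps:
h(L, K) = (10 + K*L²)² (h(L, K) = ((K*L)*L + 10)² = (K*L² + 10)² = (10 + K*L²)²)
(87952 - 161365) + h(-401, -468) = (87952 - 161365) + (10 - 468*(-401)²)² = -73413 + (10 - 468*160801)² = -73413 + (10 - 75254868)² = -73413 + (-75254858)² = -73413 + 5663293652600164 = 5663293652526751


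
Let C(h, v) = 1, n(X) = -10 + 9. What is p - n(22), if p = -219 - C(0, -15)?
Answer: -219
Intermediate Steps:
n(X) = -1
p = -220 (p = -219 - 1*1 = -219 - 1 = -220)
p - n(22) = -220 - 1*(-1) = -220 + 1 = -219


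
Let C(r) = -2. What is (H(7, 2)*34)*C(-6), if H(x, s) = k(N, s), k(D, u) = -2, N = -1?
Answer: 136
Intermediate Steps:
H(x, s) = -2
(H(7, 2)*34)*C(-6) = -2*34*(-2) = -68*(-2) = 136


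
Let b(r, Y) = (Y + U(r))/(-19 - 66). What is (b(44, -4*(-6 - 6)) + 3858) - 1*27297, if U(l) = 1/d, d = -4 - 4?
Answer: -15938903/680 ≈ -23440.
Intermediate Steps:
d = -8
U(l) = -⅛ (U(l) = 1/(-8) = -⅛)
b(r, Y) = 1/680 - Y/85 (b(r, Y) = (Y - ⅛)/(-19 - 66) = (-⅛ + Y)/(-85) = (-⅛ + Y)*(-1/85) = 1/680 - Y/85)
(b(44, -4*(-6 - 6)) + 3858) - 1*27297 = ((1/680 - (-4)*(-6 - 6)/85) + 3858) - 1*27297 = ((1/680 - (-4)*(-12)/85) + 3858) - 27297 = ((1/680 - 1/85*48) + 3858) - 27297 = ((1/680 - 48/85) + 3858) - 27297 = (-383/680 + 3858) - 27297 = 2623057/680 - 27297 = -15938903/680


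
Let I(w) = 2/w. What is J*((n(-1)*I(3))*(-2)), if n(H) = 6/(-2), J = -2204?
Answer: -8816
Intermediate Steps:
n(H) = -3 (n(H) = 6*(-½) = -3)
J*((n(-1)*I(3))*(-2)) = -2204*(-6/3)*(-2) = -2204*(-3*⅔)*(-2) = -(-4408)*(-2) = -2204*4 = -8816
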